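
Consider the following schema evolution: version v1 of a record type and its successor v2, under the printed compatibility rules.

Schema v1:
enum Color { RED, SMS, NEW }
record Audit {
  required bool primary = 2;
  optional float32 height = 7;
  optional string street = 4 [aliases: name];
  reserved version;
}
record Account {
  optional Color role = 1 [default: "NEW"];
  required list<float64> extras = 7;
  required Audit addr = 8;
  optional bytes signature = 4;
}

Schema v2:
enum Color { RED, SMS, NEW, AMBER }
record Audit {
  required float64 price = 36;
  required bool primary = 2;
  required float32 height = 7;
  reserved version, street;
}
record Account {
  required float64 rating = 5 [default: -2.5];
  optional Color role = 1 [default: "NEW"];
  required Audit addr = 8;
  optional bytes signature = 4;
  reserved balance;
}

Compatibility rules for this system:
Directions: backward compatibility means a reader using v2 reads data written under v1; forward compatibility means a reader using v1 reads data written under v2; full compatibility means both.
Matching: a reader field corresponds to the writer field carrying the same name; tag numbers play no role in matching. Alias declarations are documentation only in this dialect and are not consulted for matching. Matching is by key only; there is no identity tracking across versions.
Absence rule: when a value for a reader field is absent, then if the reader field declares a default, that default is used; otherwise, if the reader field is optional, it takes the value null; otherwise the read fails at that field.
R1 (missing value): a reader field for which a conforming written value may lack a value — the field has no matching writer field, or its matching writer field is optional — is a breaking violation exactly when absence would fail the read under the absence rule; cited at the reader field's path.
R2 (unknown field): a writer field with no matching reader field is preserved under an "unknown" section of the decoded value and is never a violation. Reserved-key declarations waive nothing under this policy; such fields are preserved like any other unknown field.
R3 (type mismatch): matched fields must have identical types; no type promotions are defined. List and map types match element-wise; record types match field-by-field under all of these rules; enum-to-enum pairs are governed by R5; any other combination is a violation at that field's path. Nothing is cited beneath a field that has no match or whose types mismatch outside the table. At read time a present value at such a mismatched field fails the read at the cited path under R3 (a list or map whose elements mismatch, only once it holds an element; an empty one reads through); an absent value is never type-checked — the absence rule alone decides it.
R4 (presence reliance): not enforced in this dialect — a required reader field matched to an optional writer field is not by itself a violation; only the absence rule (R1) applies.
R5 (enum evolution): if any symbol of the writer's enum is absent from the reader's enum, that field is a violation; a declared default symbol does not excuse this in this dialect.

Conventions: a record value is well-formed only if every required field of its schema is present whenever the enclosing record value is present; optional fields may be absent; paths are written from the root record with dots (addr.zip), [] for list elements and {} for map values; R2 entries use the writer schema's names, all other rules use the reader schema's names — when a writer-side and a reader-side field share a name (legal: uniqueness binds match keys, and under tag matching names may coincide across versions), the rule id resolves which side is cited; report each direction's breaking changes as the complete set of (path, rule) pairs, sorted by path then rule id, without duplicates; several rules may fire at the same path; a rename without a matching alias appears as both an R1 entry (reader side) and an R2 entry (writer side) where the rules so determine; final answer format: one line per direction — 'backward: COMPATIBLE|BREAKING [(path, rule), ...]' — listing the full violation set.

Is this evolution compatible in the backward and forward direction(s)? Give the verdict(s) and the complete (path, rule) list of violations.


each type pair in Account: writer, then reader
backward analysis of Account with v2 as reader and v1 as writer:
  no writer field matches reader rating
  role <- role (Color -> Color, writer optional)
  addr <- addr (Audit -> Audit, writer required)
  signature <- signature (bytes -> bytes, writer optional)
  writer extras: unknown to reader
  no writer field matches reader addr.price
  addr.primary <- addr.primary (bool -> bool, writer required)
  addr.height <- addr.height (float32 -> float32, writer optional)
  writer addr.street: unknown to reader
  rule R1 violated at addr.height
  rule R1 violated at addr.price
  => 2 violation(s): backward is BREAKING for Account
forward analysis of Account with v1 as reader and v2 as writer:
  role <- role (Color -> Color, writer optional)
  no writer field matches reader extras
  addr <- addr (Audit -> Audit, writer required)
  signature <- signature (bytes -> bytes, writer optional)
  writer rating: unknown to reader
  addr.primary <- addr.primary (bool -> bool, writer required)
  addr.height <- addr.height (float32 -> float32, writer required)
  no writer field matches reader addr.street
  writer addr.price: unknown to reader
  rule R1 violated at extras
  rule R5 violated at role
  => 2 violation(s): forward is BREAKING for Account

backward: BREAKING [(addr.height, R1), (addr.price, R1)]; forward: BREAKING [(extras, R1), (role, R5)]


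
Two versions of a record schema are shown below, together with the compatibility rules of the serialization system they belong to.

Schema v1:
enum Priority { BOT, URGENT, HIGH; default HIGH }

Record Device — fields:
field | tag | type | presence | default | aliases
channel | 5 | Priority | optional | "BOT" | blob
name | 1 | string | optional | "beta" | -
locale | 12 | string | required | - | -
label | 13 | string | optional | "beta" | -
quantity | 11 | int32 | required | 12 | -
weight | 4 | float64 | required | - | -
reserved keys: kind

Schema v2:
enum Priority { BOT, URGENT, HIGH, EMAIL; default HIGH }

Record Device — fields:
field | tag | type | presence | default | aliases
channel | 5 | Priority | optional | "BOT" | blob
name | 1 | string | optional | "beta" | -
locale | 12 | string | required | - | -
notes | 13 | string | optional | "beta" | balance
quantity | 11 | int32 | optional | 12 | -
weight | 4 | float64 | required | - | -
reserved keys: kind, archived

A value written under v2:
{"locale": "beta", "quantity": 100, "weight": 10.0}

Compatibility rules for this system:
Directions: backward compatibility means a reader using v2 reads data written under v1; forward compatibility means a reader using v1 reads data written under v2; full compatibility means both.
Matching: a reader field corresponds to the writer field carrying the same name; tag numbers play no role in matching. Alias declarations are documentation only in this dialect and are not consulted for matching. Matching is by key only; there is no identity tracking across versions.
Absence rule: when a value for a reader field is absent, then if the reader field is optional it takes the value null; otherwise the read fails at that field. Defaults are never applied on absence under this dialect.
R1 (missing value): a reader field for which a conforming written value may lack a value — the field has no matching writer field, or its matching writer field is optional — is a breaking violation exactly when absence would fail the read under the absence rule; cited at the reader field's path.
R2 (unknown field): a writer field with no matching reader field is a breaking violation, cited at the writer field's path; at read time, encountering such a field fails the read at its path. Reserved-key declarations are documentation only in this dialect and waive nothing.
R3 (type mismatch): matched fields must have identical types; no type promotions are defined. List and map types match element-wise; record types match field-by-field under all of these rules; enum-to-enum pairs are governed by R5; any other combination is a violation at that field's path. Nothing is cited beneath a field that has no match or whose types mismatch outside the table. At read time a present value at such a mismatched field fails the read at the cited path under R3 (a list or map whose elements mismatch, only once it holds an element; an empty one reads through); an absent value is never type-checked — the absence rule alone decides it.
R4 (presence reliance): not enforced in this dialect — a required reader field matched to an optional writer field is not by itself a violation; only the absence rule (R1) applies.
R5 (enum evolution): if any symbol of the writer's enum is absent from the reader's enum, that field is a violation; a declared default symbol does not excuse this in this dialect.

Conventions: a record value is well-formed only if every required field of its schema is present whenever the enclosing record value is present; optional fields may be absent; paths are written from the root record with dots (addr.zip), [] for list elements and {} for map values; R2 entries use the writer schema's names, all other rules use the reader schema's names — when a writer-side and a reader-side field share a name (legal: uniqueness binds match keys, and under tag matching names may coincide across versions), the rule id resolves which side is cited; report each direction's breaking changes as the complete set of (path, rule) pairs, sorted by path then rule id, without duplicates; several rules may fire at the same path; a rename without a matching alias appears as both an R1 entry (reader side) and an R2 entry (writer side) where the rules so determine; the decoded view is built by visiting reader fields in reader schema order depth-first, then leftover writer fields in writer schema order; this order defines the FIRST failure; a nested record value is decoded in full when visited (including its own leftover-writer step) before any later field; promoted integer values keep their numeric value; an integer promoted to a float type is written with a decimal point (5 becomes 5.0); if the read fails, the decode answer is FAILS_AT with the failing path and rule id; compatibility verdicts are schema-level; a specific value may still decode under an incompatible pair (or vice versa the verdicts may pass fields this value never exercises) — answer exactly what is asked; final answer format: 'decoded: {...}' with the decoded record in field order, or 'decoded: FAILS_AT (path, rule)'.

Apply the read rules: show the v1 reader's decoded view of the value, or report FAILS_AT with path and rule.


decoded: {"channel": null, "name": null, "locale": "beta", "label": null, "quantity": 100, "weight": 10.0}

each type pair in Device: writer, then reader
migrating the Device value to v1:
  channel := null (not supplied -> null)
  name := null (not supplied -> null)
  locale := "beta"
  label := null (not supplied -> null)
  quantity := 100
  weight := 10.0
  => decoded: {"channel": null, "name": null, "locale": "beta", "label": null, "quantity": 100, "weight": 10.0}
ruling out the remaining Device differences:
  enum Priority (field channel in record Device): symbol EMAIL added -> matters for Device compatibility verdicts, not for this value's decode
  renamed field label to notes in record Device -> matters for Device compatibility verdicts, not for this value's decode
  field quantity in record Device: required changed to optional -> matters for Device compatibility verdicts, not for this value's decode


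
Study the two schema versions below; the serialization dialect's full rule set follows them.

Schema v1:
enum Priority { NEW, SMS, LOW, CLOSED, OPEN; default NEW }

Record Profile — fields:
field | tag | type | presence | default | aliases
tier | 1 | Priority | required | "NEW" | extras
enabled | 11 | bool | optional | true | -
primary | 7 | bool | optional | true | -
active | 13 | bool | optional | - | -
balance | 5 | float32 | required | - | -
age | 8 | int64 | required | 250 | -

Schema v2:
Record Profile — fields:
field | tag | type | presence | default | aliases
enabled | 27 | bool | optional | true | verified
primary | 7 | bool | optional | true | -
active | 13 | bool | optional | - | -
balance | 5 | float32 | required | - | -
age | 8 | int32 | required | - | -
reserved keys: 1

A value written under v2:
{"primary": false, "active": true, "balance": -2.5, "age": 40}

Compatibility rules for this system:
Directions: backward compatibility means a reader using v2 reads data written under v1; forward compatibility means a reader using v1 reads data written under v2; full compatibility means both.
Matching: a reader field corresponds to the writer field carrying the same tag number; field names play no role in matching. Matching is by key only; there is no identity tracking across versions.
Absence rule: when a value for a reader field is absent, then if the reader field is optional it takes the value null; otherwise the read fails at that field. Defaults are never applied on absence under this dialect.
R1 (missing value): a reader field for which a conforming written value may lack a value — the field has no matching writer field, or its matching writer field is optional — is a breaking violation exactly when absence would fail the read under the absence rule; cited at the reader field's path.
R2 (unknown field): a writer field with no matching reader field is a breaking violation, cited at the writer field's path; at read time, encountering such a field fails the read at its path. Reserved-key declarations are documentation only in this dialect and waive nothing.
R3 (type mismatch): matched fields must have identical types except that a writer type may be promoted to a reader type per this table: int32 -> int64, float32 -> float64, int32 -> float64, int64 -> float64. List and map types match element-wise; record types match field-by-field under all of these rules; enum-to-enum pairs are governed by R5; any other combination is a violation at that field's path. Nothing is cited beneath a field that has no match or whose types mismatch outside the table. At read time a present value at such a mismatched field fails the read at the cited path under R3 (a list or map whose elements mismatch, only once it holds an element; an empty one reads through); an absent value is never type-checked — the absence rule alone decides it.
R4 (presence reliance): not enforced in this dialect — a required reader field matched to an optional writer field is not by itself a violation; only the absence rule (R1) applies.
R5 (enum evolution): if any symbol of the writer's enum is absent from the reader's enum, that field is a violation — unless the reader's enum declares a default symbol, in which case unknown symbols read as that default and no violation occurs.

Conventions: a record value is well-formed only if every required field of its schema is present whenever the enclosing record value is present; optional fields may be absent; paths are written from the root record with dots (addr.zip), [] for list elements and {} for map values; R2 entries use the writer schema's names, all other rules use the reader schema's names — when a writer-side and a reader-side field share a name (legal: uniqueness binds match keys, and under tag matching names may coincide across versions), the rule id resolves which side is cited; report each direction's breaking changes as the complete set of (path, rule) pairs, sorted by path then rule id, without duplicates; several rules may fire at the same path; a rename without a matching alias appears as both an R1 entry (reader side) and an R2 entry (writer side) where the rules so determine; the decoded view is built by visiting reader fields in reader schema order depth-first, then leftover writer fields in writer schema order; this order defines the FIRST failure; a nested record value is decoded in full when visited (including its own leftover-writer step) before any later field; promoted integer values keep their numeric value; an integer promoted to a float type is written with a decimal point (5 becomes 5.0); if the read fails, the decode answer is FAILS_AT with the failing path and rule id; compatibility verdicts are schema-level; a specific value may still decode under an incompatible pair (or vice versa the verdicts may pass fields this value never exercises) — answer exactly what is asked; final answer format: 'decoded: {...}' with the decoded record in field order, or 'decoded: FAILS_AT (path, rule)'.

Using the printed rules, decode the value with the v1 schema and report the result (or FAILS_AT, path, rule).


decoded: FAILS_AT (tier, R1)

the writer's type comes first in each Profile pair
decode (reader v1):
  read fails at tier under R1 (no fill)
  => FAILS_AT (tier, R1)
diffs on Profile not affecting the asked answer:
  field enabled in record Profile: tag 11 changed to 27 -> shifts the Profile verdicts, not this decode
  field age in record Profile: type int64 changed to int32 (its default is dropped) -> shifts the Profile verdicts, not this decode


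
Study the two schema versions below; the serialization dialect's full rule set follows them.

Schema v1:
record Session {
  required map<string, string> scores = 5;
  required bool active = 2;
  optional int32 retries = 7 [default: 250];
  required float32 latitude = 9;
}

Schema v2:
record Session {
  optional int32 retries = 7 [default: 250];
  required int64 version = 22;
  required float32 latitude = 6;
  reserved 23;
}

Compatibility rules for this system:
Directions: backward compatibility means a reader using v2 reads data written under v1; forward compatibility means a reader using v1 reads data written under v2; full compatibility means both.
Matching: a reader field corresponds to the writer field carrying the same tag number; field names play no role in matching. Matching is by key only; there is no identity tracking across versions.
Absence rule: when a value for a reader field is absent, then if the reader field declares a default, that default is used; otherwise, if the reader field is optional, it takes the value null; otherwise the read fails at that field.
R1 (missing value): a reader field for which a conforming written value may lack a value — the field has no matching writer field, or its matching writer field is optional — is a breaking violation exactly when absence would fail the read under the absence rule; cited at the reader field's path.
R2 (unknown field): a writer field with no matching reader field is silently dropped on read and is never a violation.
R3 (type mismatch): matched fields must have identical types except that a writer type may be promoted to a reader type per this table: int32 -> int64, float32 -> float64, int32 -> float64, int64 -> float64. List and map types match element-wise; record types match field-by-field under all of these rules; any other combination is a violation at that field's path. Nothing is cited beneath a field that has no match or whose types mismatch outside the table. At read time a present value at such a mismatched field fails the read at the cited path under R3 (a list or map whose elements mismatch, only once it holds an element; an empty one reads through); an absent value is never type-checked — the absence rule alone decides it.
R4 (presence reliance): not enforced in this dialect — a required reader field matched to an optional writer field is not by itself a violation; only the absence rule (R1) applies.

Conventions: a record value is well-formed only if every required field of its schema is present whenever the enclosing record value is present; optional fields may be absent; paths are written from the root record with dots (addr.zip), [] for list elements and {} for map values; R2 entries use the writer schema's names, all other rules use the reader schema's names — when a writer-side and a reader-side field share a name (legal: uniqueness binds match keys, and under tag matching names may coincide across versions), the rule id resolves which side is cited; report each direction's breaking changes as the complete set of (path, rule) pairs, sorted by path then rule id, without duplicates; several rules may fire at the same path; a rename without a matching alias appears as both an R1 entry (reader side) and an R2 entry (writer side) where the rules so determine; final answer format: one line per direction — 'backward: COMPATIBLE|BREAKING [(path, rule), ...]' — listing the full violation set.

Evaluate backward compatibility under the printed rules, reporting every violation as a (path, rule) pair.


backward: BREAKING [(latitude, R1), (version, R1)]

arrows below run writer -> reader for Session
backward on Session — v2 reading data written by v1:
  retries <- retries (int32 -> int32, writer optional)
  version: no writer match
  latitude: no writer match
  writer field scores has no reader counterpart
  writer field active has no reader counterpart
  writer field latitude has no reader counterpart
  violation R1 at latitude
  violation R1 at version
  backward on Session therefore BREAKING (2)
ruling out the remaining Session differences:
  removed field active from record Session -> matters only for Session's forward compatibility — outside the asked direction
  removed field scores from record Session -> matters only for Session's forward compatibility — outside the asked direction


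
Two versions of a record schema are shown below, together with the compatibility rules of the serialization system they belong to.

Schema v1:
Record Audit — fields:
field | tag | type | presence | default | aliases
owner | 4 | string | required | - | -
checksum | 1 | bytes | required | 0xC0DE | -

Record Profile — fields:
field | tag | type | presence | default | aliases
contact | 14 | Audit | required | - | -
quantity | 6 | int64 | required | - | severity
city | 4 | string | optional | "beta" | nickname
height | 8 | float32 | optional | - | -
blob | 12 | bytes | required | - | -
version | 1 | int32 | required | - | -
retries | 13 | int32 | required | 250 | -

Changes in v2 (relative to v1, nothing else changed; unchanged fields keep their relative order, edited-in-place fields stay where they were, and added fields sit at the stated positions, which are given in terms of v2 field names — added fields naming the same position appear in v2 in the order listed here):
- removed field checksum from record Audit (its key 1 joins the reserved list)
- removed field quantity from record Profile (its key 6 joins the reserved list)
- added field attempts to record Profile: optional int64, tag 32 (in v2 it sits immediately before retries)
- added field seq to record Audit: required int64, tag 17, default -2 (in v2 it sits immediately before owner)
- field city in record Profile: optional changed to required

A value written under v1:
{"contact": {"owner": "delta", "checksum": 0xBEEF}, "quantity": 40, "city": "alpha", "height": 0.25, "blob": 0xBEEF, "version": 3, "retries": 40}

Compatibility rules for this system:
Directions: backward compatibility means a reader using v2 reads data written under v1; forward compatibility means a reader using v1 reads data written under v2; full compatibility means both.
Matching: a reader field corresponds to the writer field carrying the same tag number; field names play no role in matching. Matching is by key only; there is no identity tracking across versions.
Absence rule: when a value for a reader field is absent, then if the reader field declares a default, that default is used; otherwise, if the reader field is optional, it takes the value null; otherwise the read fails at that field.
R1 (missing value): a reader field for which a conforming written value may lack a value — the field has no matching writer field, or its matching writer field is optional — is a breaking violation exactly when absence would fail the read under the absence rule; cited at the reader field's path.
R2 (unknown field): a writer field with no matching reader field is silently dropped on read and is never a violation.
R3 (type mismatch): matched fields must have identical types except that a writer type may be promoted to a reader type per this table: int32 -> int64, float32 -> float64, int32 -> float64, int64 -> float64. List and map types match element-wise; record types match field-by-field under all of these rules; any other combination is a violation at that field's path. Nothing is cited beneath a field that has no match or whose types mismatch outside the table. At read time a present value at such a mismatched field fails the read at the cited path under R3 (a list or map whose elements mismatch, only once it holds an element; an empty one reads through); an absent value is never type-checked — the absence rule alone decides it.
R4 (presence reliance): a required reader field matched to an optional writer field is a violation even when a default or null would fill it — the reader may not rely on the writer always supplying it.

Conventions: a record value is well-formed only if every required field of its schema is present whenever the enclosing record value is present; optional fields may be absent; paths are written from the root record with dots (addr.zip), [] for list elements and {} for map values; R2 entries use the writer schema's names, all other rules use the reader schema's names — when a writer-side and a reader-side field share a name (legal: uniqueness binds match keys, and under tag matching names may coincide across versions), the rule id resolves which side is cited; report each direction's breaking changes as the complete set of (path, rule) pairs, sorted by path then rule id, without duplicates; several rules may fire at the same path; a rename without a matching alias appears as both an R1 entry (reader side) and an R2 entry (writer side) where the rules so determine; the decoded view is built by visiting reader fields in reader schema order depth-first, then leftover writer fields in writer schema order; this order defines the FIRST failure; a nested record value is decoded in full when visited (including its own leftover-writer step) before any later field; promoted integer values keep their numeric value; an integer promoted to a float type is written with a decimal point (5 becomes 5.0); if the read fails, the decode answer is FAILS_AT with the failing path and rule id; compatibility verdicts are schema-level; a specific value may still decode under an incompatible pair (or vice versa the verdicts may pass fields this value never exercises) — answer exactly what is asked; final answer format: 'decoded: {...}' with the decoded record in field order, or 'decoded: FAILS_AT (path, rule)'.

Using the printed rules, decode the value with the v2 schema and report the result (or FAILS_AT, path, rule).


decoded: {"contact": {"seq": -2, "owner": "delta"}, "city": "alpha", "height": 0.25, "blob": 0xBEEF, "version": 3, "attempts": null, "retries": 40}

in Profile below, arrows point writer -> reader
decode (reader v2):
  contact.seq := -2 (absent -> default)
  contact.owner := "delta"
  writer contact.checksum: unknown -> dropped
  city := "alpha"
  height := 0.25
  blob := 0xBEEF
  version := 3
  attempts := null (absent, optional -> null)
  retries := 40
  writer quantity: unknown -> dropped
  => decoded: {"contact": {"seq": -2, "owner": "delta"}, "city": "alpha", "height": 0.25, "blob": 0xBEEF, "version": 3, "attempts": null, "retries": 40}
checking off the Profile differences that do not matter here:
  field city in record Profile: optional changed to required -> matters for Profile compatibility verdicts, not for this value's decode


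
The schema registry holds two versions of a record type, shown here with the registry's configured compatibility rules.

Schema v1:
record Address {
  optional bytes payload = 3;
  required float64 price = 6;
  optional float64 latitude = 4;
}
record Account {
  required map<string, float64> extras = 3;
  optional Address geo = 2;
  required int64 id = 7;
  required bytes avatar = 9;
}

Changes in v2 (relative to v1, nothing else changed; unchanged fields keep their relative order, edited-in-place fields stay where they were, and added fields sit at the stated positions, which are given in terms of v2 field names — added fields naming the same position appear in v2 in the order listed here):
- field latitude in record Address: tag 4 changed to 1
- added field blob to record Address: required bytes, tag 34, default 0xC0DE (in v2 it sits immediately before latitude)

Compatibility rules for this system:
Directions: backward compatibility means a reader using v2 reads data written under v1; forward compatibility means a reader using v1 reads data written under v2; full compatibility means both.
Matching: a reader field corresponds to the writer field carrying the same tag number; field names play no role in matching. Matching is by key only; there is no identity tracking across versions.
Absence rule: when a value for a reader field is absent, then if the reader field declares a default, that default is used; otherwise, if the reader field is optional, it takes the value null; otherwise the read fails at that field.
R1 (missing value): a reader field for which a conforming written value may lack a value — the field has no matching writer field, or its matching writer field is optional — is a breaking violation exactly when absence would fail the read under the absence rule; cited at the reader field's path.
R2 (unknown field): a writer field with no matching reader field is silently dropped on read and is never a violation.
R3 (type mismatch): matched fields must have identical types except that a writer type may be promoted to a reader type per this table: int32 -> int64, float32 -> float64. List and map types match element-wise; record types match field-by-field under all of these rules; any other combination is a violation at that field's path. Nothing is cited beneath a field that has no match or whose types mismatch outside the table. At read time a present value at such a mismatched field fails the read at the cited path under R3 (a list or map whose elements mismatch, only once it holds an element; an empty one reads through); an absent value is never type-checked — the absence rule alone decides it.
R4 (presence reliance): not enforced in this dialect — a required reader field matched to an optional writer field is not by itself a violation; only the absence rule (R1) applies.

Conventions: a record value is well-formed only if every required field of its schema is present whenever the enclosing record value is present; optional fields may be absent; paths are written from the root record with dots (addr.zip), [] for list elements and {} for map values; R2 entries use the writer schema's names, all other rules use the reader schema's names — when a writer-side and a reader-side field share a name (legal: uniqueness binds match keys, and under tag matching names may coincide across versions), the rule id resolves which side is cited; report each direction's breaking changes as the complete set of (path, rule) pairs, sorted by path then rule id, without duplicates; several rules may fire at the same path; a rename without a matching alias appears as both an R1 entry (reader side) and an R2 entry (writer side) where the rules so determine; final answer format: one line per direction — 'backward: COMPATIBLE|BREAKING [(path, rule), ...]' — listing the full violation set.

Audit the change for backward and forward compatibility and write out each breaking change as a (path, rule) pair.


backward: COMPATIBLE []; forward: COMPATIBLE []

each type pair in Account: writer, then reader
backward analysis of Account with v2 as reader and v1 as writer:
  map<string, float64> -> map<string, float64>, writer required: extras aligns to extras
  Address -> Address, writer optional: geo aligns to geo
  int64 -> int64, writer required: id aligns to id
  bytes -> bytes, writer required: avatar aligns to avatar
  bytes -> bytes, writer optional: geo.payload aligns to geo.payload
  float64 -> float64, writer required: geo.price aligns to geo.price
  geo.blob: no writer match
  geo.latitude: no writer match
  geo.latitude (writer side), unknown to reader
  => backward: COMPATIBLE
forward analysis of Account with v1 as reader and v2 as writer:
  map<string, float64> -> map<string, float64>, writer required: extras aligns to extras
  Address -> Address, writer optional: geo aligns to geo
  int64 -> int64, writer required: id aligns to id
  bytes -> bytes, writer required: avatar aligns to avatar
  bytes -> bytes, writer optional: geo.payload aligns to geo.payload
  float64 -> float64, writer required: geo.price aligns to geo.price
  geo.latitude: no writer match
  geo.blob (writer side), unknown to reader
  geo.latitude (writer side), unknown to reader
  => forward: COMPATIBLE


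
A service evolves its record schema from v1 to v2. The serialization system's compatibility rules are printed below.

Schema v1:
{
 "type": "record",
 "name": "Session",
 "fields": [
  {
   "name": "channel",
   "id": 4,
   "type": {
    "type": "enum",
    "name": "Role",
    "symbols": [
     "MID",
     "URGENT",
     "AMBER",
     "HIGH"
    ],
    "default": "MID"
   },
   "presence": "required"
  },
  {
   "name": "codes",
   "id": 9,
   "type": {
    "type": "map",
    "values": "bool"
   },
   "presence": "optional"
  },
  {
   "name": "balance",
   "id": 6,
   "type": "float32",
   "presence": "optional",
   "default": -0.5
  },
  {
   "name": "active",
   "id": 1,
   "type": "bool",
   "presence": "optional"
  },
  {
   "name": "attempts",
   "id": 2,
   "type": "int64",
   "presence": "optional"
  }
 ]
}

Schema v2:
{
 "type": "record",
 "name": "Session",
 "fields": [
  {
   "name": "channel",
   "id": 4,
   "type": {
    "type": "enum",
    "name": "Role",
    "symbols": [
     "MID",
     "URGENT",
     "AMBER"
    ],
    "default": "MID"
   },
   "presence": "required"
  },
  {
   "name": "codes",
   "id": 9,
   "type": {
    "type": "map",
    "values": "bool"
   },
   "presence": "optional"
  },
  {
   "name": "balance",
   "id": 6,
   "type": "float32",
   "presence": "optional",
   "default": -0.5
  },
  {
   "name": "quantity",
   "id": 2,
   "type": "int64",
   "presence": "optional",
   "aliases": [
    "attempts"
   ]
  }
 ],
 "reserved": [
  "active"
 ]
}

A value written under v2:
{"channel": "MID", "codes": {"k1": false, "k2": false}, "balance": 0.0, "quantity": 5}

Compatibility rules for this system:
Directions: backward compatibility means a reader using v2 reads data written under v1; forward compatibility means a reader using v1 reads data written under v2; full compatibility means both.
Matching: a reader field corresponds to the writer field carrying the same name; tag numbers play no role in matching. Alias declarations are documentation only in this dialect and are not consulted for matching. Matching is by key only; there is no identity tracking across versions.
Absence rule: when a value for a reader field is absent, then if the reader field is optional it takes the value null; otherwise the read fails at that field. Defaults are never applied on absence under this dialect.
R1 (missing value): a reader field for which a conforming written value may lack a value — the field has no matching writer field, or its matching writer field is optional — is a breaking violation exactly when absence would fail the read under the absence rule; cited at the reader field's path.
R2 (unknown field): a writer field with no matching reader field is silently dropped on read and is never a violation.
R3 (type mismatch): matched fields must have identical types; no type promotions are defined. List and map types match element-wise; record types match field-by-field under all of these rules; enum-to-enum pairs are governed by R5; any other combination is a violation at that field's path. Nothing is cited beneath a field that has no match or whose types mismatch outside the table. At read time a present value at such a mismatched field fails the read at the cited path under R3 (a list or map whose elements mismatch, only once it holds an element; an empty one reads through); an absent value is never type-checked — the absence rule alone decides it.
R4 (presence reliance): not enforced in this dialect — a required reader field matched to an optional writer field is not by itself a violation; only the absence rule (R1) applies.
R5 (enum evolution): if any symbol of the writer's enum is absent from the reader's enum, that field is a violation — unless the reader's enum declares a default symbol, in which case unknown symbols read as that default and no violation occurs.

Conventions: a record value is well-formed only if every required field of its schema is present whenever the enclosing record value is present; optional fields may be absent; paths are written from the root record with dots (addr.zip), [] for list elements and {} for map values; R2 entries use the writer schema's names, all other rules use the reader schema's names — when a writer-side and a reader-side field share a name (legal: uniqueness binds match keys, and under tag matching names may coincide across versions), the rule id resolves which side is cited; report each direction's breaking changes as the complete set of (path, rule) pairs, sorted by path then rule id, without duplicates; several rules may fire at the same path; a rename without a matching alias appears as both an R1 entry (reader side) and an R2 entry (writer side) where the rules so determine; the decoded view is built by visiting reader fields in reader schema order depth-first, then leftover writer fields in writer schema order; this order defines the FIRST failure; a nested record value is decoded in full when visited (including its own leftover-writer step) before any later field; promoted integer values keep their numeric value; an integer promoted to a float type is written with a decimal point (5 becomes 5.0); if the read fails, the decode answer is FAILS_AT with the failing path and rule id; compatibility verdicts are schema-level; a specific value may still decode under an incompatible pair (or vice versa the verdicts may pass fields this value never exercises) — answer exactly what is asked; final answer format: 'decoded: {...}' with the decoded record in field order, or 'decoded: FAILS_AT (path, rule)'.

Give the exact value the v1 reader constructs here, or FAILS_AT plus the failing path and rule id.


arrows below run writer -> reader for Session
migrating the Session value to v1:
  channel := "MID"
  codes := {"k1": false, "k2": false}
  balance := 0.0
  active := null (missing; optional => null)
  attempts := null (missing; optional => null)
  writer quantity: no reader field; dropped
  => decoded: {"channel": "MID", "codes": {"k1": false, "k2": false}, "balance": 0.0, "active": null, "attempts": null}
remaining Session differences; none change what is asked:
  enum Role (field channel in record Session): symbol HIGH removed -> inert under this dialect — no rule fires on Session and the result does not move
  removed field active from record Session (its key "active" joins the reserved list) -> inert under this dialect — no rule fires on Session and the result does not move

decoded: {"channel": "MID", "codes": {"k1": false, "k2": false}, "balance": 0.0, "active": null, "attempts": null}


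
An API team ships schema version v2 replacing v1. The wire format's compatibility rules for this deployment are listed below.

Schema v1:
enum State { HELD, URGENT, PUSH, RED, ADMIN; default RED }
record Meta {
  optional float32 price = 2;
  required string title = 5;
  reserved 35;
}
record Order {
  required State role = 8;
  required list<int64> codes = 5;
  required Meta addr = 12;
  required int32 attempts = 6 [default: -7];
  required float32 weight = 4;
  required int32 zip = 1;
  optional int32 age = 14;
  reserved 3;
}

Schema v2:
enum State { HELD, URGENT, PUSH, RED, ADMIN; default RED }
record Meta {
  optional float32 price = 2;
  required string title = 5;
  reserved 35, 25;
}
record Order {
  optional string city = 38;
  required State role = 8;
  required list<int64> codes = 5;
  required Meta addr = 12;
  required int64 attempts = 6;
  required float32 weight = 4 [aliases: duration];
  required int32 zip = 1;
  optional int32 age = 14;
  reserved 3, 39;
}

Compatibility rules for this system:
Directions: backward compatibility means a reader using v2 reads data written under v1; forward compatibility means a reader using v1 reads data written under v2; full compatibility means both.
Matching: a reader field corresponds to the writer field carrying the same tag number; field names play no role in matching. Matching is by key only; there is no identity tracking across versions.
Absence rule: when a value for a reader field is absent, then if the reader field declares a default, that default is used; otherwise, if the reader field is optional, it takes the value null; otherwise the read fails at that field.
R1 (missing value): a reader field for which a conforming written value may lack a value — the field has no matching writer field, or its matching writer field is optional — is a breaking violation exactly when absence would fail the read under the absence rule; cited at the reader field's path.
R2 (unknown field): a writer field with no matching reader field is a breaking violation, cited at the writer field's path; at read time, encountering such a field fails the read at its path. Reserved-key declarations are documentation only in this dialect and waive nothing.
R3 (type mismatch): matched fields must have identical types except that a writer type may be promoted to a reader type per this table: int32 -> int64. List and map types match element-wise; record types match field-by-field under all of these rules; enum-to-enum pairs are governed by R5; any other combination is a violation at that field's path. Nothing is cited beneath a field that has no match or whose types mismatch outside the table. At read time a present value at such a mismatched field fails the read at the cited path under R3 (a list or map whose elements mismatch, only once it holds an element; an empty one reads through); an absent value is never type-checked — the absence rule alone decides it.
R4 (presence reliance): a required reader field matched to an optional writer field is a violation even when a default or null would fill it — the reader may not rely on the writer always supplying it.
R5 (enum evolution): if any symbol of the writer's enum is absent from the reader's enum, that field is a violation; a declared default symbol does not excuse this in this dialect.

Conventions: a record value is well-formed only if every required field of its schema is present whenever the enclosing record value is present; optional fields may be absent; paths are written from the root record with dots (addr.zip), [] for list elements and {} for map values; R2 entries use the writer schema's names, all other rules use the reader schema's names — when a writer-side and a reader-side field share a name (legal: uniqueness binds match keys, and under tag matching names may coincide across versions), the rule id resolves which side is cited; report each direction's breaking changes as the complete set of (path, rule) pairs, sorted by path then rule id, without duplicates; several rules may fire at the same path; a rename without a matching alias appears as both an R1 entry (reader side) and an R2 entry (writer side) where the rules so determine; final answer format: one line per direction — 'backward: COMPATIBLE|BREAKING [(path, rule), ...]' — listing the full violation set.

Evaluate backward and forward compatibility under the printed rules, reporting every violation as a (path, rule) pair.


backward: COMPATIBLE []; forward: BREAKING [(attempts, R3), (city, R2)]

the writer's type comes first in each Order pair
backward pass over Order, reader schema v2, writer schema v1:
  no writer field matches reader city
  role <- role (State -> State, writer required)
  codes <- codes (list<int64> -> list<int64>, writer required)
  addr <- addr (Meta -> Meta, writer required)
  attempts <- attempts (int32 -> int64, writer required)
  weight <- weight (float32 -> float32, writer required)
  zip <- zip (int32 -> int32, writer required)
  age <- age (int32 -> int32, writer optional)
  addr.price <- addr.price (float32 -> float32, writer optional)
  addr.title <- addr.title (string -> string, writer required)
  => backward verdict for Order: COMPATIBLE, no violations
forward pass over Order, reader schema v1, writer schema v2:
  role <- role (State -> State, writer required)
  codes <- codes (list<int64> -> list<int64>, writer required)
  addr <- addr (Meta -> Meta, writer required)
  attempts <- attempts (int64 -> int32, writer required)
  weight <- weight (float32 -> float32, writer required)
  zip <- zip (int32 -> int32, writer required)
  age <- age (int32 -> int32, writer optional)
  writer city: unknown to reader
  addr.price <- addr.price (float32 -> float32, writer optional)
  addr.title <- addr.title (string -> string, writer required)
  rule R3 violated at attempts
  rule R2 violated at city
  => 2 violation(s): forward is BREAKING for Order
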